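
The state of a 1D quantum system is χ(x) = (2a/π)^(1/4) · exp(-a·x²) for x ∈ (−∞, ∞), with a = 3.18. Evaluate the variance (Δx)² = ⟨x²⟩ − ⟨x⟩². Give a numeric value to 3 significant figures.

0.0786

Compute ⟨x⟩ and ⟨x²⟩ separately, then (Δx)² = ⟨x²⟩ − ⟨x⟩².
Gaussian moments: ∫x^(2j)·e^(−2ax²) dx = (2j−1)!!/(4a)^j · √(π/(2a)), odd powers integrate to 0; here √(π/(2a)) = 0.70282.
⟨x⟩ = 0.0000 and ⟨x²⟩ = 0.078616.
(Δx)² = 0.078616 − (0.0000)² = 0.078616.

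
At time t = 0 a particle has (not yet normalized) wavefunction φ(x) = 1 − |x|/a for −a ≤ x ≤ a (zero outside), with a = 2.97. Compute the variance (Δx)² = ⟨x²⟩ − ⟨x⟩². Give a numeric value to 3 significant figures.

Compute ⟨x⟩ and ⟨x²⟩ separately, then (Δx)² = ⟨x²⟩ − ⟨x⟩².
φ is even, so ∫ over [−a, a] = 2∫₀ᵃ with φ = 1 − x/a there: ∫₀ᵃ (1 − x/a)² dx = a/3, ∫₀ᵃ x²(1 − x/a)² dx = a³/30, ∫₀ᵃ x⁴(1 − x/a)² dx = a⁵/105.
Normalization: ∫|φ|² dx = 1.9800.
⟨x⟩ = 0.0000 and ⟨x²⟩ = 0.88209.
(Δx)² = 0.88209 − (0.0000)² = 0.88209.

0.882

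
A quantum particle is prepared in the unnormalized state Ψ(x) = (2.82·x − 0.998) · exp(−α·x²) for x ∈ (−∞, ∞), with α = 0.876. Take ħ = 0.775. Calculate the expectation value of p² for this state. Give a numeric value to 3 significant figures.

p² Ψ = −ħ² d²Ψ/dx²; ⟨p²⟩ = −ħ² ∫ Ψ*·Ψ'' dx / ∫|Ψ|² dx.
Expand each integrand as polynomial × e^(−2αx²) and use ∫x^(2j)·e^(−2αx²) dx = (2j−1)!!/(4α)^j · √(π/(2α)), odd powers → 0; here √(π/(2α)) = 1.3391. Differentiate with the product rule, d/dx e^(−αx²) = −2αx·e^(−αx²).
State is unnormalized: ∫|Ψ|² dx = 4.3728, and ∫Ψ*·(−ħ² Ψ'') dx = 5.4988, so ⟨p²⟩ = 5.4988 / 4.3728.
⟨p²⟩ = 1.2575.

1.26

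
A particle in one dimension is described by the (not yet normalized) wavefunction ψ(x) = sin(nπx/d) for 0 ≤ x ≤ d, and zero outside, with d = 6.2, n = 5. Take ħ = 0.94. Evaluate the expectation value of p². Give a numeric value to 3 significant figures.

5.67

p² ψ = −ħ² d²ψ/dx²; ⟨p²⟩ = −ħ² ∫ ψ*·ψ'' dx / ∫|ψ|² dx.
d/dx sin(nπx/d) = (nπ/d)·cos(nπx/d) and d²/dx² sin(nπx/d) = −(nπ/d)²·sin(nπx/d); on 0 ≤ x ≤ d, ∫sin²(nπx/d) dx = d/2 and ∫sin(nπx/d)·cos(nπx/d) dx = 0.
State is unnormalized: ∫|ψ|² dx = 3.1000, and ∫ψ*·(−ħ² ψ'') dx = 17.582, so ⟨p²⟩ = 17.582 / 3.1000.
⟨p²⟩ = 5.6717.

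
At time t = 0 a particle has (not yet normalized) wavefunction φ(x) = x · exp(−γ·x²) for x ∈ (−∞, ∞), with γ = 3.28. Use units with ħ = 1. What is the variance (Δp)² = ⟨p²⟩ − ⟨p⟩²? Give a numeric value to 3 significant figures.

9.84

Compute ⟨p⟩ and ⟨p²⟩ separately; (Δp)² = ⟨p²⟩ − ⟨p⟩².
Expand each integrand as polynomial × e^(−2γx²) and use ∫x^(2j)·e^(−2γx²) dx = (2j−1)!!/(4γ)^j · √(π/(2γ)), odd powers → 0; here √(π/(2γ)) = 0.69203. Differentiate with the product rule, d/dx e^(−γx²) = −2γx·e^(−γx²).
Normalization: ∫|φ|² dx = 0.052746.
⟨p⟩ = 0.0000 and ⟨p²⟩ = 9.8400.
(Δp)² = 9.8400 − (0.0000)² = 9.8400.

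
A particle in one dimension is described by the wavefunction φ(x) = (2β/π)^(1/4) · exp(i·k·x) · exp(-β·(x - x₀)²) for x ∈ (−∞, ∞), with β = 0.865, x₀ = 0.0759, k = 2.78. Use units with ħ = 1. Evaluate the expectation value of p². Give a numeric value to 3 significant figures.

8.59

p² φ = −ħ² d²φ/dx²; ⟨p²⟩ = −ħ² ∫ φ*·φ'' dx.
Gaussian moments (u = x − x₀): ∫u^(2j)·e^(−2βu²) du = (2j−1)!!/(4β)^j · √(π/(2β)), odd powers integrate to 0; here √(π/(2β)) = 1.3476. Derivatives: φ′ = (ik − 2βu)·φ, φ″ = ((ik − 2βu)² − 2β)·φ; the odd-in-u pieces drop out.
⟨p²⟩ = 8.5934.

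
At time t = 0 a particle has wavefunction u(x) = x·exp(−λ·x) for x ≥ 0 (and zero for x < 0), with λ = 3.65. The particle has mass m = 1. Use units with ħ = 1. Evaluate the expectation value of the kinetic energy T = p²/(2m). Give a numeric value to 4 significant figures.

6.661

T = −(ħ²/2m) d²/dx², so ⟨T⟩ = −(ħ²/2m) ∫ u*·u'' dx / ∫|u|² dx; with m = 1.
Differentiate x·exp(−λ·x) with the product rule; every integrand then reduces to terms xʲ·e^(−2λx) on [0, ∞), with ∫₀^∞ xʲ·e^(−2λx) dx = j!/(2λ)^(j+1).
State is unnormalized: ∫|u|² dx = 0.0051412, and ∫u*·(−ħ²/2m · u'') dx = 0.034247, so ⟨T⟩ = 0.034247 / 0.0051412.
⟨T⟩ = 6.6613.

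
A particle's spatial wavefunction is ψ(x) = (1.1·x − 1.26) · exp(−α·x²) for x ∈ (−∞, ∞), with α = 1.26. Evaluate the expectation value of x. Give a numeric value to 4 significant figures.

-0.3009

⟨x⟩ = ∫ x·|ψ|² dx / ∫|ψ|² dx (integrals over the domain).
Expand each integrand as polynomial × e^(−2αx²) and use ∫x^(2j)·e^(−2αx²) dx = (2j−1)!!/(4α)^j · √(π/(2α)), odd powers → 0; here √(π/(2α)) = 1.1165.
State is unnormalized: ∫|ψ|² dx = 2.0407, and ∫ψ*·x·ψ dx = -0.61410, so ⟨x⟩ = -0.61410 / 2.0407.
⟨x⟩ = -0.30093.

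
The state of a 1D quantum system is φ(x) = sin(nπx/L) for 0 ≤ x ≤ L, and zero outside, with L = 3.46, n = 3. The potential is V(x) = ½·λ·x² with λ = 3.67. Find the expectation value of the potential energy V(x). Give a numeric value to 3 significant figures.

⟨V⟩ = ∫ V(x)·|φ|² dx / ∫|φ|² dx.
With sin²θ = (1 − cos2θ)/2 on 0 ≤ x ≤ L: ∫sin²(nπx/L) dx = L/2, ∫x·sin²(nπx/L) dx = L²/4, ∫x²·sin²(nπx/L) dx = L³·(1/6 − 1/(4n²π²)); higher powers xᵏ the same way, integrating xᵏ·cos(2nπx/L) by parts.
State is unnormalized: ∫|φ|² dx = 1.7300, and ∫φ*·V(x)·φ dx = 12.454, so ⟨V⟩ = 12.454 / 1.7300.
⟨V⟩ = 7.1990.

7.20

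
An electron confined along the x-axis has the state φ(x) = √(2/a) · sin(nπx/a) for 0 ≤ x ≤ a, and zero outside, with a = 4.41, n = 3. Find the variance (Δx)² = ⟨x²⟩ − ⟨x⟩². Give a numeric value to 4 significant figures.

Compute ⟨x⟩ and ⟨x²⟩ separately, then (Δx)² = ⟨x²⟩ − ⟨x⟩².
With sin²θ = (1 − cos2θ)/2 on 0 ≤ x ≤ a: ∫sin²(nπx/a) dx = a/2, ∫x·sin²(nπx/a) dx = a²/4, ∫x²·sin²(nπx/a) dx = a³·(1/6 − 1/(4n²π²)); higher powers xᵏ the same way, integrating xᵏ·cos(2nπx/a) by parts.
⟨x⟩ = 2.2050 and ⟨x²⟩ = 6.3732.
(Δx)² = 6.3732 − (2.2050)² = 1.5112.

1.511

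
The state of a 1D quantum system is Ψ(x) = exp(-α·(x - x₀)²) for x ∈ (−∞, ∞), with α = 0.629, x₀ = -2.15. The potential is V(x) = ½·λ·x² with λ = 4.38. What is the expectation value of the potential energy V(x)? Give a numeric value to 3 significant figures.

⟨V⟩ = ∫ V(x)·|Ψ|² dx / ∫|Ψ|² dx.
Gaussian moments (u = x − x₀): ∫u^(2j)·e^(−2αu²) du = (2j−1)!!/(4α)^j · √(π/(2α)), odd powers integrate to 0; here √(π/(2α)) = 1.5803.
State is unnormalized: ∫|Ψ|² dx = 1.5803, and ∫Ψ*·V(x)·Ψ dx = 17.373, so ⟨V⟩ = 17.373 / 1.5803.
⟨V⟩ = 10.994.

11.0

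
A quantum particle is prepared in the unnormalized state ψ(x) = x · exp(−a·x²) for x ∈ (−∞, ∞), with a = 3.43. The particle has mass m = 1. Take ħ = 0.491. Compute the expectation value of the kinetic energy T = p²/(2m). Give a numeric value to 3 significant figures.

T = −(ħ²/2m) d²/dx², so ⟨T⟩ = −(ħ²/2m) ∫ ψ*·ψ'' dx / ∫|ψ|² dx; with m = 1.
Expand each integrand as polynomial × e^(−2ax²) and use ∫x^(2j)·e^(−2ax²) dx = (2j−1)!!/(4a)^j · √(π/(2a)), odd powers → 0; here √(π/(2a)) = 0.67673. Differentiate with the product rule, d/dx e^(−ax²) = −2ax·e^(−ax²).
State is unnormalized: ∫|ψ|² dx = 0.049324, and ∫ψ*·(−ħ²/2m · ψ'') dx = 0.061180, so ⟨T⟩ = 0.061180 / 0.049324.
⟨T⟩ = 1.2404.

1.24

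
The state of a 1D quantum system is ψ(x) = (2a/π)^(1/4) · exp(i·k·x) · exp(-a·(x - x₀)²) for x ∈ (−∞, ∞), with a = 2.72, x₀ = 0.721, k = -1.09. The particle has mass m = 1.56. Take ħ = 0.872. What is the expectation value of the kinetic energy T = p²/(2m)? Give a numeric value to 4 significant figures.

T = −(ħ²/2m) d²/dx², so ⟨T⟩ = −(ħ²/2m) ∫ ψ*·ψ'' dx; with m = 1.56.
Gaussian moments (u = x − x₀): ∫u^(2j)·e^(−2au²) du = (2j−1)!!/(4a)^j · √(π/(2a)), odd powers integrate to 0; here √(π/(2a)) = 0.75993. Derivatives: ψ′ = (ik − 2au)·ψ, ψ″ = ((ik − 2au)² − 2a)·ψ; the odd-in-u pieces drop out.
⟨T⟩ = 0.95245.

0.9525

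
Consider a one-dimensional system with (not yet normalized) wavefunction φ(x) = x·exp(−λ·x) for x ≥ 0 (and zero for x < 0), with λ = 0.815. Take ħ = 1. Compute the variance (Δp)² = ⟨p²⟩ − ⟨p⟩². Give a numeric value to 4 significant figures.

Compute ⟨p⟩ and ⟨p²⟩ separately; (Δp)² = ⟨p²⟩ − ⟨p⟩².
Differentiate x·exp(−λ·x) with the product rule; every integrand then reduces to terms xʲ·e^(−2λx) on [0, ∞), with ∫₀^∞ xʲ·e^(−2λx) dx = j!/(2λ)^(j+1).
Normalization: ∫|φ|² dx = 0.46181.
⟨p⟩ = 0.0000 and ⟨p²⟩ = 0.66423.
(Δp)² = 0.66423 − (0.0000)² = 0.66423.

0.6642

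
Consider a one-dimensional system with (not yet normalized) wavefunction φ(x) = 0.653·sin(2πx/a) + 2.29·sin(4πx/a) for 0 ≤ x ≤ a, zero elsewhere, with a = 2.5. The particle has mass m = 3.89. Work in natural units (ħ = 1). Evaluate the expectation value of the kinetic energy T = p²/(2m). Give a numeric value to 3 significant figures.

T = −(ħ²/2m) d²/dx², so ⟨T⟩ = −(ħ²/2m) ∫ φ*·φ'' dx / ∫|φ|² dx; with m = 3.89.
d²/dx² sin(jπx/a) = −(jπ/a)²·sin(jπx/a); on 0 ≤ x ≤ a, ∫sin²(jπx/a) dx = a/2 and ∫sin(jπx/a)·sin(lπx/a) dx = 0 for j ≠ l, so only diagonal terms survive in ∫|φ|² and ∫φ·φ″; ∫φ·φ′ dx = [φ²/2] between the walls = 0.
State is unnormalized: ∫|φ|² dx = 7.0881, and ∫φ*·(−ħ²/2m · φ'') dx = 21.721, so ⟨T⟩ = 21.721 / 7.0881.
⟨T⟩ = 3.0644.

3.06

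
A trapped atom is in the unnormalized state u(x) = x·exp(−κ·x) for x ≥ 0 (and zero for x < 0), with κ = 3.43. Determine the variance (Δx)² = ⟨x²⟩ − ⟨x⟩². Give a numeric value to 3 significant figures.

Compute ⟨x⟩ and ⟨x²⟩ separately, then (Δx)² = ⟨x²⟩ − ⟨x⟩².
Every integrand reduces to terms xʲ·e^(−2κx) on [0, ∞); use ∫₀^∞ xʲ·e^(−2κx) dx = j!/(2κ)^(j+1).
Normalization: ∫|u|² dx = 0.0061952.
⟨x⟩ = 0.43732 and ⟨x²⟩ = 0.25500.
(Δx)² = 0.25500 − (0.43732)² = 0.063749.

0.0637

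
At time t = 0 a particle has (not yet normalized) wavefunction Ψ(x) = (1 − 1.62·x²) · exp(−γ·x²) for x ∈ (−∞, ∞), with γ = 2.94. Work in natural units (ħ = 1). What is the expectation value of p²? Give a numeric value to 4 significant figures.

p² Ψ = −ħ² d²Ψ/dx²; ⟨p²⟩ = −ħ² ∫ Ψ*·Ψ'' dx / ∫|Ψ|² dx.
Expand each integrand as polynomial × e^(−2γx²) and use ∫x^(2j)·e^(−2γx²) dx = (2j−1)!!/(4γ)^j · √(π/(2γ)), odd powers → 0; here √(π/(2γ)) = 0.73095. Differentiate with the product rule, d/dx e^(−γx²) = −2γx·e^(−γx²).
State is unnormalized: ∫|Ψ|² dx = 0.57118, and ∫Ψ*·(−ħ² Ψ'') dx = 3.0265, so ⟨p²⟩ = 3.0265 / 0.57118.
⟨p²⟩ = 5.2987.

5.299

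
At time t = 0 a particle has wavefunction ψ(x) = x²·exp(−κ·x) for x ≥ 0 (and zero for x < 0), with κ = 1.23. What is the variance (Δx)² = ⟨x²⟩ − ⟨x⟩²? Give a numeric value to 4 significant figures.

Compute ⟨x⟩ and ⟨x²⟩ separately, then (Δx)² = ⟨x²⟩ − ⟨x⟩².
Every integrand reduces to terms xʲ·e^(−2κx) on [0, ∞); use ∫₀^∞ xʲ·e^(−2κx) dx = j!/(2κ)^(j+1).
Normalization: ∫|ψ|² dx = 0.26640.
⟨x⟩ = 2.0325 and ⟨x²⟩ = 4.9574.
(Δx)² = 4.9574 − (2.0325)² = 0.82623.

0.8262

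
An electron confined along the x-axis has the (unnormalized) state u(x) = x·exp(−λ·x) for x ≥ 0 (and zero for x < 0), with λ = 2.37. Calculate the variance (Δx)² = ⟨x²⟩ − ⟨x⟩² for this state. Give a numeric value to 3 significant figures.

Compute ⟨x⟩ and ⟨x²⟩ separately, then (Δx)² = ⟨x²⟩ − ⟨x⟩².
Every integrand reduces to terms xʲ·e^(−2λx) on [0, ∞); use ∫₀^∞ xʲ·e^(−2λx) dx = j!/(2λ)^(j+1).
Normalization: ∫|u|² dx = 0.018780.
⟨x⟩ = 0.63291 and ⟨x²⟩ = 0.53410.
(Δx)² = 0.53410 − (0.63291)² = 0.13353.

0.134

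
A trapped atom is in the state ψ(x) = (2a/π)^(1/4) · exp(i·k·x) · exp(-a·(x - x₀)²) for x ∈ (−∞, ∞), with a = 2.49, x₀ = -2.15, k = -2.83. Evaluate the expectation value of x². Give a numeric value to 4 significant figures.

4.723

⟨x²⟩ = ∫ x²·|ψ|² dx (integrals over the domain).
Gaussian moments (u = x − x₀): ∫u^(2j)·e^(−2au²) du = (2j−1)!!/(4a)^j · √(π/(2a)), odd powers integrate to 0; here √(π/(2a)) = 0.79426.
⟨x²⟩ = 4.7229.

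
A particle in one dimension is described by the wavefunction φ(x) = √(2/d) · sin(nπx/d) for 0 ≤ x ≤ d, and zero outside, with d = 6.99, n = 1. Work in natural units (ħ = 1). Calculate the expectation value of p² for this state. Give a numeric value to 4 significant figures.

0.2020

p² φ = −ħ² d²φ/dx²; ⟨p²⟩ = −ħ² ∫ φ*·φ'' dx.
d/dx sin(nπx/d) = (nπ/d)·cos(nπx/d) and d²/dx² sin(nπx/d) = −(nπ/d)²·sin(nπx/d); on 0 ≤ x ≤ d, ∫sin²(nπx/d) dx = d/2 and ∫sin(nπx/d)·cos(nπx/d) dx = 0.
⟨p²⟩ = 0.20200.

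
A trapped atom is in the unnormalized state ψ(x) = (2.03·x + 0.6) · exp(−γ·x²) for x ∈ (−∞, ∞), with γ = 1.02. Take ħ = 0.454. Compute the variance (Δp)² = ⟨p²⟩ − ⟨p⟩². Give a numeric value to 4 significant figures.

Compute ⟨p⟩ and ⟨p²⟩ separately; (Δp)² = ⟨p²⟩ − ⟨p⟩².
Expand each integrand as polynomial × e^(−2γx²) and use ∫x^(2j)·e^(−2γx²) dx = (2j−1)!!/(4γ)^j · √(π/(2γ)), odd powers → 0; here √(π/(2γ)) = 1.2410. Differentiate with the product rule, d/dx e^(−γx²) = −2γx·e^(−γx²).
Normalization: ∫|ψ|² dx = 1.7002.
⟨p⟩ = 0.0000 and ⟨p²⟩ = 0.52023.
(Δp)² = 0.52023 − (0.0000)² = 0.52023.

0.5202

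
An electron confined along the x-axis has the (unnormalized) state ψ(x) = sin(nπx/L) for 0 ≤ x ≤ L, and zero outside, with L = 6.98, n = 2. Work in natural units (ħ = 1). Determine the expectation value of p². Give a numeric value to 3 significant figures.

0.810

p² ψ = −ħ² d²ψ/dx²; ⟨p²⟩ = −ħ² ∫ ψ*·ψ'' dx / ∫|ψ|² dx.
d/dx sin(nπx/L) = (nπ/L)·cos(nπx/L) and d²/dx² sin(nπx/L) = −(nπ/L)²·sin(nπx/L); on 0 ≤ x ≤ L, ∫sin²(nπx/L) dx = L/2 and ∫sin(nπx/L)·cos(nπx/L) dx = 0.
State is unnormalized: ∫|ψ|² dx = 3.4900, and ∫ψ*·(−ħ² ψ'') dx = 2.8280, so ⟨p²⟩ = 2.8280 / 3.4900.
⟨p²⟩ = 0.81031.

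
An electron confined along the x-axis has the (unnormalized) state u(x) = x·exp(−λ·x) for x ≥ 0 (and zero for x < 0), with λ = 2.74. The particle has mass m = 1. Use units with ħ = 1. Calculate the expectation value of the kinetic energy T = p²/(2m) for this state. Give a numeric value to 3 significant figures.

T = −(ħ²/2m) d²/dx², so ⟨T⟩ = −(ħ²/2m) ∫ u*·u'' dx / ∫|u|² dx; with m = 1.
Differentiate x·exp(−λ·x) with the product rule; every integrand then reduces to terms xʲ·e^(−2λx) on [0, ∞), with ∫₀^∞ xʲ·e^(−2λx) dx = j!/(2λ)^(j+1).
State is unnormalized: ∫|u|² dx = 0.012153, and ∫u*·(−ħ²/2m · u'') dx = 0.045620, so ⟨T⟩ = 0.045620 / 0.012153.
⟨T⟩ = 3.7538.

3.75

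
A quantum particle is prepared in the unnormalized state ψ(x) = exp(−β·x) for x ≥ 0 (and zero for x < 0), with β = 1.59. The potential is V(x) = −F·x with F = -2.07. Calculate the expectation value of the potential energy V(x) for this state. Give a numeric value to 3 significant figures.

0.651

⟨V⟩ = ∫ V(x)·|ψ|² dx / ∫|ψ|² dx.
Every integrand reduces to terms xʲ·e^(−2βx) on [0, ∞); use ∫₀^∞ xʲ·e^(−2βx) dx = j!/(2β)^(j+1).
State is unnormalized: ∫|ψ|² dx = 0.31447, and ∫ψ*·V(x)·ψ dx = 0.20470, so ⟨V⟩ = 0.20470 / 0.31447.
⟨V⟩ = 0.65094.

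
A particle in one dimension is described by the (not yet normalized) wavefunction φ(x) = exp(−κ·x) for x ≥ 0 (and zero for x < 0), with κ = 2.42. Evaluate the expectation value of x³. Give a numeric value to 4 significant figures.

⟨x³⟩ = ∫ x³·|φ|² dx / ∫|φ|² dx (integrals over the domain).
Every integrand reduces to terms xʲ·e^(−2κx) on [0, ∞); use ∫₀^∞ xʲ·e^(−2κx) dx = j!/(2κ)^(j+1).
State is unnormalized: ∫|φ|² dx = 0.20661, and ∫φ*·x³·φ dx = 0.010934, so ⟨x³⟩ = 0.010934 / 0.20661.
⟨x³⟩ = 0.052919.

0.05292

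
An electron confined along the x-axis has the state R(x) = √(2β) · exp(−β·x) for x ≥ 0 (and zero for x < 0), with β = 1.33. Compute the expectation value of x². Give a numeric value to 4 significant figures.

0.2827

⟨x²⟩ = ∫ x²·|R|² dx (integrals over the domain).
Every integrand reduces to terms xʲ·e^(−2βx) on [0, ∞); use ∫₀^∞ xʲ·e^(−2βx) dx = j!/(2β)^(j+1).
⟨x²⟩ = 0.28266.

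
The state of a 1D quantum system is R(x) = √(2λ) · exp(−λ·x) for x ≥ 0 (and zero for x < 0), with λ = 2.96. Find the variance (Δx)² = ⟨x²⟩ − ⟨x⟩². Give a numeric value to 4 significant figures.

0.02853

Compute ⟨x⟩ and ⟨x²⟩ separately, then (Δx)² = ⟨x²⟩ − ⟨x⟩².
Every integrand reduces to terms xʲ·e^(−2λx) on [0, ∞); use ∫₀^∞ xʲ·e^(−2λx) dx = j!/(2λ)^(j+1).
⟨x⟩ = 0.16892 and ⟨x²⟩ = 0.057067.
(Δx)² = 0.057067 − (0.16892)² = 0.028534.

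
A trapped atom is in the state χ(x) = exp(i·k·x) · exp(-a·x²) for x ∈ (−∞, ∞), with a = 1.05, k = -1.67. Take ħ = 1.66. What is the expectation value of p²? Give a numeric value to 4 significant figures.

p² χ = −ħ² d²χ/dx²; ⟨p²⟩ = −ħ² ∫ χ*·χ'' dx / ∫|χ|² dx.
Gaussian moments: ∫x^(2j)·e^(−2ax²) dx = (2j−1)!!/(4a)^j · √(π/(2a)), odd powers integrate to 0; here √(π/(2a)) = 1.2231. Derivatives: χ′ = (ik − 2ax)·χ, χ″ = ((ik − 2ax)² − 2a)·χ; the odd-in-x pieces drop out.
State is unnormalized: ∫|χ|² dx = 1.2231, and ∫χ*·(−ħ² χ'') dx = 12.939, so ⟨p²⟩ = 12.939 / 1.2231.
⟨p²⟩ = 10.578.

10.58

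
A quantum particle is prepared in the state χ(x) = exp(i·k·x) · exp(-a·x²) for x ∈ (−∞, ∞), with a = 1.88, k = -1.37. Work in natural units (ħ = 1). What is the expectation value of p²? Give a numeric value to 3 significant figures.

p² χ = −ħ² d²χ/dx²; ⟨p²⟩ = −ħ² ∫ χ*·χ'' dx / ∫|χ|² dx.
Gaussian moments: ∫x^(2j)·e^(−2ax²) dx = (2j−1)!!/(4a)^j · √(π/(2a)), odd powers integrate to 0; here √(π/(2a)) = 0.91407. Derivatives: χ′ = (ik − 2ax)·χ, χ″ = ((ik − 2ax)² − 2a)·χ; the odd-in-x pieces drop out.
State is unnormalized: ∫|χ|² dx = 0.91407, and ∫χ*·(−ħ² χ'') dx = 3.4341, so ⟨p²⟩ = 3.4341 / 0.91407.
⟨p²⟩ = 3.7569.

3.76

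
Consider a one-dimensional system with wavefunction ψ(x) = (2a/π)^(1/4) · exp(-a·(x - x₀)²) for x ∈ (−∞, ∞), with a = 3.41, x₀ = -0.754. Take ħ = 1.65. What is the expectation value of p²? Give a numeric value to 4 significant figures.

p² ψ = −ħ² d²ψ/dx²; ⟨p²⟩ = −ħ² ∫ ψ*·ψ'' dx.
Gaussian moments (u = x − x₀): ∫u^(2j)·e^(−2au²) du = (2j−1)!!/(4a)^j · √(π/(2a)), odd powers integrate to 0; here √(π/(2a)) = 0.67871. Derivatives: d/dx e^(−au²) = −2au·e^(−au²), d²/dx² e^(−au²) = (4a²u² − 2a)·e^(−au²).
⟨p²⟩ = 9.2837.

9.284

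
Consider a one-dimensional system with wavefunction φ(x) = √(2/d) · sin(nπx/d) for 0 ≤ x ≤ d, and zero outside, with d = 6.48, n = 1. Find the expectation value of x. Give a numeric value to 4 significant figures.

3.240

⟨x⟩ = ∫ x·|φ|² dx (integrals over the domain).
With sin²θ = (1 − cos2θ)/2 on 0 ≤ x ≤ d: ∫sin²(nπx/d) dx = d/2, ∫x·sin²(nπx/d) dx = d²/4, ∫x²·sin²(nπx/d) dx = d³·(1/6 − 1/(4n²π²)); higher powers xᵏ the same way, integrating xᵏ·cos(2nπx/d) by parts.
⟨x⟩ = 3.2400.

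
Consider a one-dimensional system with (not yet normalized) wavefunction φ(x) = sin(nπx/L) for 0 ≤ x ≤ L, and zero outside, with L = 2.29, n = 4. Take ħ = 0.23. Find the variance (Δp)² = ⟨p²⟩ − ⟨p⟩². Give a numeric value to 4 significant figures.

Compute ⟨p⟩ and ⟨p²⟩ separately; (Δp)² = ⟨p²⟩ − ⟨p⟩².
d/dx sin(nπx/L) = (nπ/L)·cos(nπx/L) and d²/dx² sin(nπx/L) = −(nπ/L)²·sin(nπx/L); on 0 ≤ x ≤ L, ∫sin²(nπx/L) dx = L/2 and ∫sin(nπx/L)·cos(nπx/L) dx = 0.
Normalization: ∫|φ|² dx = 1.1450.
⟨p⟩ = 0.0000 and ⟨p²⟩ = 1.5930.
(Δp)² = 1.5930 − (0.0000)² = 1.5930.

1.593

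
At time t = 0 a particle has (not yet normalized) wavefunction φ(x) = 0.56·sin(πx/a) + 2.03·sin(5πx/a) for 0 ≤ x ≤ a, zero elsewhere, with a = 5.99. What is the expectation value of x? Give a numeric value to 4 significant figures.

⟨x⟩ = ∫ x·|φ|² dx / ∫|φ|² dx (integrals over the domain).
On 0 ≤ x ≤ a (j ≠ l): ∫sin²(jπx/a) dx = a/2, ∫sin(jπx/a)·sin(lπx/a) dx = 0; diagonal moments ∫x·sin²(jπx/a) dx = a²/4, ∫x²·sin²(jπx/a) dx = a³·(1/6 − 1/(4j²π²)); cross terms ∫x·sin(jπx/a)·sin(lπx/a) dx = 0 for j + l even and −4jla²/(π²(j² − l²)²) for j + l odd, ∫x²·sin(jπx/a)·sin(lπx/a) dx = (−1)^(j+l)·4jla³/(π²(j² − l²)²); higher powers the same way via product-to-sum and parts.
State is unnormalized: ∫|φ|² dx = 13.281, and ∫φ*·x·φ dx = 39.778, so ⟨x⟩ = 39.778 / 13.281.
⟨x⟩ = 2.9950.

2.995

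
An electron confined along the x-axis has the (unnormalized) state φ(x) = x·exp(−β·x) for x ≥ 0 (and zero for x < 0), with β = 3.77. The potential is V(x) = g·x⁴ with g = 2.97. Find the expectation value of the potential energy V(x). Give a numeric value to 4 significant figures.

0.3308

⟨V⟩ = ∫ V(x)·|φ|² dx / ∫|φ|² dx.
Every integrand reduces to terms xʲ·e^(−2βx) on [0, ∞); use ∫₀^∞ xʲ·e^(−2βx) dx = j!/(2β)^(j+1).
State is unnormalized: ∫|φ|² dx = 0.0046657, and ∫φ*·V(x)·φ dx = 0.0015434, so ⟨V⟩ = 0.0015434 / 0.0046657.
⟨V⟩ = 0.33081.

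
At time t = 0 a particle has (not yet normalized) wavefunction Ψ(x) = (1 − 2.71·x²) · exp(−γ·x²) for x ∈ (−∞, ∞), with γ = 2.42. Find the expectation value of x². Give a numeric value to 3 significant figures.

⟨x²⟩ = ∫ x²·|Ψ|² dx / ∫|Ψ|² dx (integrals over the domain).
Expand each integrand as polynomial × e^(−2γx²) and use ∫x^(2j)·e^(−2γx²) dx = (2j−1)!!/(4γ)^j · √(π/(2γ)), odd powers → 0; here √(π/(2γ)) = 0.80566.
State is unnormalized: ∫|Ψ|² dx = 0.54399, and ∫Ψ*·x²·Ψ dx = 0.041274, so ⟨x²⟩ = 0.041274 / 0.54399.
⟨x²⟩ = 0.075871.

0.0759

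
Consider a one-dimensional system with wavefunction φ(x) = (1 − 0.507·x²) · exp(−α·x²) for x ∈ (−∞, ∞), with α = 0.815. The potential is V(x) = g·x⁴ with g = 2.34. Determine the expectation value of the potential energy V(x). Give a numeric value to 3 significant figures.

⟨V⟩ = ∫ V(x)·|φ|² dx / ∫|φ|² dx.
Expand each integrand as polynomial × e^(−2αx²) and use ∫x^(2j)·e^(−2αx²) dx = (2j−1)!!/(4α)^j · √(π/(2α)), odd powers → 0; here √(π/(2α)) = 1.3883.
State is unnormalized: ∫|φ|² dx = 1.0572, and ∫φ*·V(x)·φ dx = 0.26716, so ⟨V⟩ = 0.26716 / 1.0572.
⟨V⟩ = 0.25270.

0.253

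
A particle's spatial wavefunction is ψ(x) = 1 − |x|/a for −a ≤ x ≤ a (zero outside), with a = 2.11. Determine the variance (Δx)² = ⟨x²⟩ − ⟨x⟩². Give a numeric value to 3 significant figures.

0.445

Compute ⟨x⟩ and ⟨x²⟩ separately, then (Δx)² = ⟨x²⟩ − ⟨x⟩².
ψ is even, so ∫ over [−a, a] = 2∫₀ᵃ with ψ = 1 − x/a there: ∫₀ᵃ (1 − x/a)² dx = a/3, ∫₀ᵃ x²(1 − x/a)² dx = a³/30, ∫₀ᵃ x⁴(1 − x/a)² dx = a⁵/105.
Normalization: ∫|ψ|² dx = 1.4067.
⟨x⟩ = 0.0000 and ⟨x²⟩ = 0.44521.
(Δx)² = 0.44521 − (0.0000)² = 0.44521.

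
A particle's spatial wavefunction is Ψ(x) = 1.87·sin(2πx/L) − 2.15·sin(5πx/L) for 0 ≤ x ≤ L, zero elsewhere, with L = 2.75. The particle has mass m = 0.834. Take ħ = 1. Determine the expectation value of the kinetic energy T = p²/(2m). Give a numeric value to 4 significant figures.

T = −(ħ²/2m) d²/dx², so ⟨T⟩ = −(ħ²/2m) ∫ Ψ*·Ψ'' dx / ∫|Ψ|² dx; with m = 0.834.
d²/dx² sin(jπx/L) = −(jπ/L)²·sin(jπx/L); on 0 ≤ x ≤ L, ∫sin²(jπx/L) dx = L/2 and ∫sin(jπx/L)·sin(lπx/L) dx = 0 for j ≠ l, so only diagonal terms survive in ∫|Ψ|² and ∫Ψ·Ψ″; ∫Ψ·Ψ′ dx = [Ψ²/2] between the walls = 0.
State is unnormalized: ∫|Ψ|² dx = 11.164, and ∫Ψ*·(−ħ²/2m · Ψ'') dx = 139.37, so ⟨T⟩ = 139.37 / 11.164.
⟨T⟩ = 12.484.

12.48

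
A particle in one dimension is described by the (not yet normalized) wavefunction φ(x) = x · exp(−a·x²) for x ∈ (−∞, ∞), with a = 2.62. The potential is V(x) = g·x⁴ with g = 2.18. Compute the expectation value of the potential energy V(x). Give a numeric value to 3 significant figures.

0.298

⟨V⟩ = ∫ V(x)·|φ|² dx / ∫|φ|² dx.
Expand each integrand as polynomial × e^(−2ax²) and use ∫x^(2j)·e^(−2ax²) dx = (2j−1)!!/(4a)^j · √(π/(2a)), odd powers → 0; here √(π/(2a)) = 0.77430.
State is unnormalized: ∫|φ|² dx = 0.073884, and ∫φ*·V(x)·φ dx = 0.021997, so ⟨V⟩ = 0.021997 / 0.073884.
⟨V⟩ = 0.29773.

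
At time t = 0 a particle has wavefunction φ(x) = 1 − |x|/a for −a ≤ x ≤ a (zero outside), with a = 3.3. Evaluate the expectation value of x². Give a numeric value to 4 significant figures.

1.089

⟨x²⟩ = ∫ x²·|φ|² dx / ∫|φ|² dx (integrals over the domain).
φ is even, so ∫ over [−a, a] = 2∫₀ᵃ with φ = 1 − x/a there: ∫₀ᵃ (1 − x/a)² dx = a/3, ∫₀ᵃ x²(1 − x/a)² dx = a³/30, ∫₀ᵃ x⁴(1 − x/a)² dx = a⁵/105.
State is unnormalized: ∫|φ|² dx = 2.2000, and ∫φ*·x²·φ dx = 2.3958, so ⟨x²⟩ = 2.3958 / 2.2000.
⟨x²⟩ = 1.0890.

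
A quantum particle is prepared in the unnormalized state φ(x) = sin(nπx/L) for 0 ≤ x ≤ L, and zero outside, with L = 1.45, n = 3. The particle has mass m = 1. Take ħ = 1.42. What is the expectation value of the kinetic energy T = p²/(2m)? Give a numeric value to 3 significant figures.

42.6

T = −(ħ²/2m) d²/dx², so ⟨T⟩ = −(ħ²/2m) ∫ φ*·φ'' dx / ∫|φ|² dx; with m = 1.
d/dx sin(nπx/L) = (nπ/L)·cos(nπx/L) and d²/dx² sin(nπx/L) = −(nπ/L)²·sin(nπx/L); on 0 ≤ x ≤ L, ∫sin²(nπx/L) dx = L/2 and ∫sin(nπx/L)·cos(nπx/L) dx = 0.
State is unnormalized: ∫|φ|² dx = 0.72500, and ∫φ*·(−ħ²/2m · φ'') dx = 30.881, so ⟨T⟩ = 30.881 / 0.72500.
⟨T⟩ = 42.594.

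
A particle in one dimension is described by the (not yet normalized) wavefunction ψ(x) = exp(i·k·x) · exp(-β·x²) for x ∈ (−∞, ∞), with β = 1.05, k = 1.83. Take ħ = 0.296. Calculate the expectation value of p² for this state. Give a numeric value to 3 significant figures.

0.385

p² ψ = −ħ² d²ψ/dx²; ⟨p²⟩ = −ħ² ∫ ψ*·ψ'' dx / ∫|ψ|² dx.
Gaussian moments: ∫x^(2j)·e^(−2βx²) dx = (2j−1)!!/(4β)^j · √(π/(2β)), odd powers integrate to 0; here √(π/(2β)) = 1.2231. Derivatives: ψ′ = (ik − 2βx)·ψ, ψ″ = ((ik − 2βx)² − 2β)·ψ; the odd-in-x pieces drop out.
State is unnormalized: ∫|ψ|² dx = 1.2231, and ∫ψ*·(−ħ² ψ'') dx = 0.47140, so ⟨p²⟩ = 0.47140 / 1.2231.
⟨p²⟩ = 0.38541.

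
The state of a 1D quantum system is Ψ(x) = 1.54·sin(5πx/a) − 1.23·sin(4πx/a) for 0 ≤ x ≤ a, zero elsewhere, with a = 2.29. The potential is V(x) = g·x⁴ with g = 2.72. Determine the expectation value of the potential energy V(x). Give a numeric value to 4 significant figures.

⟨V⟩ = ∫ V(x)·|Ψ|² dx / ∫|Ψ|² dx.
On 0 ≤ x ≤ a (j ≠ l): ∫sin²(jπx/a) dx = a/2, ∫sin(jπx/a)·sin(lπx/a) dx = 0; diagonal moments ∫x·sin²(jπx/a) dx = a²/4, ∫x²·sin²(jπx/a) dx = a³·(1/6 − 1/(4j²π²)); cross terms ∫x·sin(jπx/a)·sin(lπx/a) dx = 0 for j + l even and −4jla²/(π²(j² − l²)²) for j + l odd, ∫x²·sin(jπx/a)·sin(lπx/a) dx = (−1)^(j+l)·4jla³/(π²(j² − l²)²); higher powers the same way via product-to-sum and parts.
State is unnormalized: ∫|Ψ|² dx = 4.4478, and ∫Ψ*·V(x)·Ψ dx = 114.86, so ⟨V⟩ = 114.86 / 4.4478.
⟨V⟩ = 25.823.

25.82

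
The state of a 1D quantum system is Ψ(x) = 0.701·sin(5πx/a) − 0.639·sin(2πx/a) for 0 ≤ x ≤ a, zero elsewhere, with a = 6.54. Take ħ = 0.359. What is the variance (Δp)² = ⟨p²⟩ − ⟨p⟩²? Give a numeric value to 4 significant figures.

0.4601

Compute ⟨p⟩ and ⟨p²⟩ separately; (Δp)² = ⟨p²⟩ − ⟨p⟩².
d²/dx² sin(jπx/a) = −(jπ/a)²·sin(jπx/a); on 0 ≤ x ≤ a, ∫sin²(jπx/a) dx = a/2 and ∫sin(jπx/a)·sin(lπx/a) dx = 0 for j ≠ l, so only diagonal terms survive in ∫|Ψ|² and ∫Ψ·Ψ″; ∫Ψ·Ψ′ dx = [Ψ²/2] between the walls = 0.
Normalization: ∫|Ψ|² dx = 2.9421.
⟨p⟩ = 0.0000 and ⟨p²⟩ = 0.46006.
(Δp)² = 0.46006 − (0.0000)² = 0.46006.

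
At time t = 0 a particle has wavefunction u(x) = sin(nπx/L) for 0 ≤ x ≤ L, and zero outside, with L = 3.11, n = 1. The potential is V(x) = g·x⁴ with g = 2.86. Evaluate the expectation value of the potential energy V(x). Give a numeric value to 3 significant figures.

⟨V⟩ = ∫ V(x)·|u|² dx / ∫|u|² dx.
With sin²θ = (1 − cos2θ)/2 on 0 ≤ x ≤ L: ∫sin²(nπx/L) dx = L/2, ∫x·sin²(nπx/L) dx = L²/4, ∫x²·sin²(nπx/L) dx = L³·(1/6 − 1/(4n²π²)); higher powers xᵏ the same way, integrating xᵏ·cos(2nπx/L) by parts.
State is unnormalized: ∫|u|² dx = 1.5550, and ∫u*·V(x)·u dx = 47.461, so ⟨V⟩ = 47.461 / 1.5550.
⟨V⟩ = 30.522.

30.5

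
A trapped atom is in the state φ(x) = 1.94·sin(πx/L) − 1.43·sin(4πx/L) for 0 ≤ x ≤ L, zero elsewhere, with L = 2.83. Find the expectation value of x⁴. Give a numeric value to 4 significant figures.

10.72

⟨x⁴⟩ = ∫ x⁴·|φ|² dx / ∫|φ|² dx (integrals over the domain).
On 0 ≤ x ≤ L (j ≠ l): ∫sin²(jπx/L) dx = L/2, ∫sin(jπx/L)·sin(lπx/L) dx = 0; diagonal moments ∫x·sin²(jπx/L) dx = L²/4, ∫x²·sin²(jπx/L) dx = L³·(1/6 − 1/(4j²π²)); cross terms ∫x·sin(jπx/L)·sin(lπx/L) dx = 0 for j + l even and −4jlL²/(π²(j² − l²)²) for j + l odd, ∫x²·sin(jπx/L)·sin(lπx/L) dx = (−1)^(j+l)·4jlL³/(π²(j² − l²)²); higher powers the same way via product-to-sum and parts.
State is unnormalized: ∫|φ|² dx = 8.2190, and ∫φ*·x⁴·φ dx = 88.103, so ⟨x⁴⟩ = 88.103 / 8.2190.
⟨x⁴⟩ = 10.719.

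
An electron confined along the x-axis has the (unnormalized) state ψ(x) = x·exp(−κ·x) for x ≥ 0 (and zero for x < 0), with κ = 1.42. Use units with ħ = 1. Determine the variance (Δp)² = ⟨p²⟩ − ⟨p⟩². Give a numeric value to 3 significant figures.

Compute ⟨p⟩ and ⟨p²⟩ separately; (Δp)² = ⟨p²⟩ − ⟨p⟩².
Differentiate x·exp(−κ·x) with the product rule; every integrand then reduces to terms xʲ·e^(−2κx) on [0, ∞), with ∫₀^∞ xʲ·e^(−2κx) dx = j!/(2κ)^(j+1).
Normalization: ∫|ψ|² dx = 0.087312.
⟨p⟩ = 0.0000 and ⟨p²⟩ = 2.0164.
(Δp)² = 2.0164 − (0.0000)² = 2.0164.

2.02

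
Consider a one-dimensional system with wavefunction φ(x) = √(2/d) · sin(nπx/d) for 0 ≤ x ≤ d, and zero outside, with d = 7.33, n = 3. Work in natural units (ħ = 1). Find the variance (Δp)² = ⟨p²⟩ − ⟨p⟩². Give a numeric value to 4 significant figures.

1.653

Compute ⟨p⟩ and ⟨p²⟩ separately; (Δp)² = ⟨p²⟩ − ⟨p⟩².
d/dx sin(nπx/d) = (nπ/d)·cos(nπx/d) and d²/dx² sin(nπx/d) = −(nπ/d)²·sin(nπx/d); on 0 ≤ x ≤ d, ∫sin²(nπx/d) dx = d/2 and ∫sin(nπx/d)·cos(nπx/d) dx = 0.
⟨p⟩ = 0.0000 and ⟨p²⟩ = 1.6532.
(Δp)² = 1.6532 − (0.0000)² = 1.6532.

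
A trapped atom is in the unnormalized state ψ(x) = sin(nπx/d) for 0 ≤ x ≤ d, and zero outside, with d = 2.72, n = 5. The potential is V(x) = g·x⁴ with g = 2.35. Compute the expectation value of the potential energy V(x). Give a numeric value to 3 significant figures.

25.2

⟨V⟩ = ∫ V(x)·|ψ|² dx / ∫|ψ|² dx.
With sin²θ = (1 − cos2θ)/2 on 0 ≤ x ≤ d: ∫sin²(nπx/d) dx = d/2, ∫x·sin²(nπx/d) dx = d²/4, ∫x²·sin²(nπx/d) dx = d³·(1/6 − 1/(4n²π²)); higher powers xᵏ the same way, integrating xᵏ·cos(2nπx/d) by parts.
State is unnormalized: ∫|ψ|² dx = 1.3600, and ∫ψ*·V(x)·ψ dx = 34.283, so ⟨V⟩ = 34.283 / 1.3600.
⟨V⟩ = 25.208.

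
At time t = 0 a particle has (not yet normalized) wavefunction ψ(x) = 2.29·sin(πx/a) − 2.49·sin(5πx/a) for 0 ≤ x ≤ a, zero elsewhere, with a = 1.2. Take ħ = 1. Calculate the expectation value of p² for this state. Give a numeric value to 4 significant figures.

95.97

p² ψ = −ħ² d²ψ/dx²; ⟨p²⟩ = −ħ² ∫ ψ*·ψ'' dx / ∫|ψ|² dx.
d²/dx² sin(jπx/a) = −(jπ/a)²·sin(jπx/a); on 0 ≤ x ≤ a, ∫sin²(jπx/a) dx = a/2 and ∫sin(jπx/a)·sin(lπx/a) dx = 0 for j ≠ l, so only diagonal terms survive in ∫|ψ|² and ∫ψ·ψ″; ∫ψ·ψ′ dx = [ψ²/2] between the walls = 0.
State is unnormalized: ∫|ψ|² dx = 6.8665, and ∫ψ*·(−ħ² ψ'') dx = 658.99, so ⟨p²⟩ = 658.99 / 6.8665.
⟨p²⟩ = 95.971.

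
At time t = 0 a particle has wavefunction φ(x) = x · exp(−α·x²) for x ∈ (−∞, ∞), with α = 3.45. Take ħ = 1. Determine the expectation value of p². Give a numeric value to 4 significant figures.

p² φ = −ħ² d²φ/dx²; ⟨p²⟩ = −ħ² ∫ φ*·φ'' dx / ∫|φ|² dx.
Expand each integrand as polynomial × e^(−2αx²) and use ∫x^(2j)·e^(−2αx²) dx = (2j−1)!!/(4α)^j · √(π/(2α)), odd powers → 0; here √(π/(2α)) = 0.67476. Differentiate with the product rule, d/dx e^(−αx²) = −2αx·e^(−αx²).
State is unnormalized: ∫|φ|² dx = 0.048896, and ∫φ*·(−ħ² φ'') dx = 0.50607, so ⟨p²⟩ = 0.50607 / 0.048896.
⟨p²⟩ = 10.350.

10.35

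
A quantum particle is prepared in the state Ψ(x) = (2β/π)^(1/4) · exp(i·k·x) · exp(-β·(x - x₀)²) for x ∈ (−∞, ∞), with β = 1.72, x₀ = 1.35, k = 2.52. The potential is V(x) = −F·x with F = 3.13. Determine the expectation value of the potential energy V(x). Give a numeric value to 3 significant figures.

-4.23

⟨V⟩ = ∫ V(x)·|Ψ|² dx.
Gaussian moments (u = x − x₀): ∫u^(2j)·e^(−2βu²) du = (2j−1)!!/(4β)^j · √(π/(2β)), odd powers integrate to 0; here √(π/(2β)) = 0.95564.
⟨V⟩ = -4.2255.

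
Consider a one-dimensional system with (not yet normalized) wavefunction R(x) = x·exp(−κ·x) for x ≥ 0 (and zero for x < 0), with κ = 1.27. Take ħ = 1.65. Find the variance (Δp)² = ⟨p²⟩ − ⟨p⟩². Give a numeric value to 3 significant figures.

4.39

Compute ⟨p⟩ and ⟨p²⟩ separately; (Δp)² = ⟨p²⟩ − ⟨p⟩².
Differentiate x·exp(−κ·x) with the product rule; every integrand then reduces to terms xʲ·e^(−2κx) on [0, ∞), with ∫₀^∞ xʲ·e^(−2κx) dx = j!/(2κ)^(j+1).
Normalization: ∫|R|² dx = 0.12205.
⟨p⟩ = 0.0000 and ⟨p²⟩ = 4.3911.
(Δp)² = 4.3911 − (0.0000)² = 4.3911.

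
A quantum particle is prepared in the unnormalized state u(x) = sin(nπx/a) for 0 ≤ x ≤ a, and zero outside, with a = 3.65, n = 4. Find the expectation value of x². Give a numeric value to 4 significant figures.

4.399

⟨x²⟩ = ∫ x²·|u|² dx / ∫|u|² dx (integrals over the domain).
With sin²θ = (1 − cos2θ)/2 on 0 ≤ x ≤ a: ∫sin²(nπx/a) dx = a/2, ∫x·sin²(nπx/a) dx = a²/4, ∫x²·sin²(nπx/a) dx = a³·(1/6 − 1/(4n²π²)); higher powers xᵏ the same way, integrating xᵏ·cos(2nπx/a) by parts.
State is unnormalized: ∫|u|² dx = 1.8250, and ∫u*·x²·u dx = 8.0275, so ⟨x²⟩ = 8.0275 / 1.8250.
⟨x²⟩ = 4.3987.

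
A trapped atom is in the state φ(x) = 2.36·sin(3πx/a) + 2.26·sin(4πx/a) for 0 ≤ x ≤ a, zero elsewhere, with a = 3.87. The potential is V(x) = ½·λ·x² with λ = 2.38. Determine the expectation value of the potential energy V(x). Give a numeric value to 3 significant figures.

⟨V⟩ = ∫ V(x)·|φ|² dx / ∫|φ|² dx.
On 0 ≤ x ≤ a (j ≠ l): ∫sin²(jπx/a) dx = a/2, ∫sin(jπx/a)·sin(lπx/a) dx = 0; diagonal moments ∫x·sin²(jπx/a) dx = a²/4, ∫x²·sin²(jπx/a) dx = a³·(1/6 − 1/(4j²π²)); cross terms ∫x·sin(jπx/a)·sin(lπx/a) dx = 0 for j + l even and −4jla²/(π²(j² − l²)²) for j + l odd, ∫x²·sin(jπx/a)·sin(lπx/a) dx = (−1)^(j+l)·4jla³/(π²(j² − l²)²); higher powers the same way via product-to-sum and parts.
State is unnormalized: ∫|φ|² dx = 20.660, and ∫φ*·V(x)·φ dx = 48.075, so ⟨V⟩ = 48.075 / 20.660.
⟨V⟩ = 2.3269.

2.33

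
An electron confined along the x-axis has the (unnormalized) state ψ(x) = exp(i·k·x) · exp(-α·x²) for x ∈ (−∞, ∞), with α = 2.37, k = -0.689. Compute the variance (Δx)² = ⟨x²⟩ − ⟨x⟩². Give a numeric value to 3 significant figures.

Compute ⟨x⟩ and ⟨x²⟩ separately, then (Δx)² = ⟨x²⟩ − ⟨x⟩².
Gaussian moments: ∫x^(2j)·e^(−2αx²) dx = (2j−1)!!/(4α)^j · √(π/(2α)), odd powers integrate to 0; here √(π/(2α)) = 0.81412.
Normalization: ∫|ψ|² dx = 0.81412.
⟨x⟩ = 0.0000 and ⟨x²⟩ = 0.10549.
(Δx)² = 0.10549 − (0.0000)² = 0.10549.

0.105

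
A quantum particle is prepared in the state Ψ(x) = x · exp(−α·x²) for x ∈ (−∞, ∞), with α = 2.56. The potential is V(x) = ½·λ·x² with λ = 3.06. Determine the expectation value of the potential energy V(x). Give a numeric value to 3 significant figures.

0.448

⟨V⟩ = ∫ V(x)·|Ψ|² dx / ∫|Ψ|² dx.
Expand each integrand as polynomial × e^(−2αx²) and use ∫x^(2j)·e^(−2αx²) dx = (2j−1)!!/(4α)^j · √(π/(2α)), odd powers → 0; here √(π/(2α)) = 0.78332.
State is unnormalized: ∫|Ψ|² dx = 0.076496, and ∫Ψ*·V(x)·Ψ dx = 0.034289, so ⟨V⟩ = 0.034289 / 0.076496.
⟨V⟩ = 0.44824.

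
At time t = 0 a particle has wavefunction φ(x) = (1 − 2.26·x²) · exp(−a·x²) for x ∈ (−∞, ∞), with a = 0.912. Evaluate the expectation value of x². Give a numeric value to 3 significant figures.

0.913

⟨x²⟩ = ∫ x²·|φ|² dx / ∫|φ|² dx (integrals over the domain).
Expand each integrand as polynomial × e^(−2ax²) and use ∫x^(2j)·e^(−2ax²) dx = (2j−1)!!/(4a)^j · √(π/(2a)), odd powers → 0; here √(π/(2a)) = 1.3124.
State is unnormalized: ∫|φ|² dx = 1.1974, and ∫φ*·x²·φ dx = 1.0936, so ⟨x²⟩ = 1.0936 / 1.1974.
⟨x²⟩ = 0.91335.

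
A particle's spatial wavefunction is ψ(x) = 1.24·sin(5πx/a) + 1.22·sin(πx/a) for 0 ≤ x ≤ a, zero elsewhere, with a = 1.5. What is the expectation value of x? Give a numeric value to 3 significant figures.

⟨x⟩ = ∫ x·|ψ|² dx / ∫|ψ|² dx (integrals over the domain).
On 0 ≤ x ≤ a (j ≠ l): ∫sin²(jπx/a) dx = a/2, ∫sin(jπx/a)·sin(lπx/a) dx = 0; diagonal moments ∫x·sin²(jπx/a) dx = a²/4, ∫x²·sin²(jπx/a) dx = a³·(1/6 − 1/(4j²π²)); cross terms ∫x·sin(jπx/a)·sin(lπx/a) dx = 0 for j + l even and −4jla²/(π²(j² − l²)²) for j + l odd, ∫x²·sin(jπx/a)·sin(lπx/a) dx = (−1)^(j+l)·4jla³/(π²(j² − l²)²); higher powers the same way via product-to-sum and parts.
State is unnormalized: ∫|ψ|² dx = 2.2695, and ∫ψ*·x·ψ dx = 1.7021, so ⟨x⟩ = 1.7021 / 2.2695.
⟨x⟩ = 0.75000.

0.750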